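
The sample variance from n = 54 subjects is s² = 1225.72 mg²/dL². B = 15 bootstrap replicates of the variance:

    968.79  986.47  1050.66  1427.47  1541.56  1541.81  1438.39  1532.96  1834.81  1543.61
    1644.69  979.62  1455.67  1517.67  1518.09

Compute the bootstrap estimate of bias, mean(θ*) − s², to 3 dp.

bias = +173.098

mean(θ*) = (968.79 + 986.47 + 1050.66 + 1427.47 + 1541.56 + 1541.81 + 1438.39 + 1532.96 + 1834.81 + 1543.61 + 1644.69 + 979.62 + 1455.67 + 1517.67 + 1518.09) / 15 = 1398.8180
bias = 1398.8180 − 1225.72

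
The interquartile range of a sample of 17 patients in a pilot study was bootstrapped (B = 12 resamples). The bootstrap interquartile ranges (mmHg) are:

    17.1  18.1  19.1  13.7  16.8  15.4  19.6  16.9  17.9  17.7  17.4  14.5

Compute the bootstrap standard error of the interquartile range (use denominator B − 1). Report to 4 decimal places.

SE* = 1.7476

Bootstrap SE is the standard deviation of the 12 replicate interquartile ranges.
Mean of replicates: (17.1 + 18.1 + 19.1 + 13.7 + 16.8 + 15.4 + 19.6 + 16.9 + 17.9 + 17.7 + 17.4 + 14.5) / 12 = 204.20000 / 12 = 17.01667
Sum of squared deviations: (+0.08333)² + (+1.08333)² + (+2.08333)² + (−3.31667)² + (−0.21667)² + (−1.61667)² + (+2.58333)² + (−0.11667)² + (+0.88333)² + (+0.68333)² + (+0.38333)² + (−2.51667)² = 33.59667
Variance = 33.59667 / 11 = 3.05424
SE* = √3.05424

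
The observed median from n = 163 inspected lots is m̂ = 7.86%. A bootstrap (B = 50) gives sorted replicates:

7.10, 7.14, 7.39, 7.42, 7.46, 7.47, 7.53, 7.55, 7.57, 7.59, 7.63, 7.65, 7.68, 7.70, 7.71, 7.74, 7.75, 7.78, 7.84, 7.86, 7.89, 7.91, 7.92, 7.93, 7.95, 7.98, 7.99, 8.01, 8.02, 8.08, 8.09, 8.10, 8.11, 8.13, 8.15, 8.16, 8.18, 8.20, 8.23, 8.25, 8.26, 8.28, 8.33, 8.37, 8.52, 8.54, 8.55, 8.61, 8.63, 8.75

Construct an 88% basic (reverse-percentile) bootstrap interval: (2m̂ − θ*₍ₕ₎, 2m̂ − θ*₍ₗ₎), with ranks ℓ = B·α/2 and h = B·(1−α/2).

Percentile endpoints at ranks 3 and 47: θ*₍3₎ = 7.39, θ*₍47₎ = 8.55.
Basic interval reflects these around m̂:
  lower = 2 × 7.86 − 8.55 = 7.17
  upper = 2 × 7.86 − 7.39 = 8.33

(7.17, 8.33)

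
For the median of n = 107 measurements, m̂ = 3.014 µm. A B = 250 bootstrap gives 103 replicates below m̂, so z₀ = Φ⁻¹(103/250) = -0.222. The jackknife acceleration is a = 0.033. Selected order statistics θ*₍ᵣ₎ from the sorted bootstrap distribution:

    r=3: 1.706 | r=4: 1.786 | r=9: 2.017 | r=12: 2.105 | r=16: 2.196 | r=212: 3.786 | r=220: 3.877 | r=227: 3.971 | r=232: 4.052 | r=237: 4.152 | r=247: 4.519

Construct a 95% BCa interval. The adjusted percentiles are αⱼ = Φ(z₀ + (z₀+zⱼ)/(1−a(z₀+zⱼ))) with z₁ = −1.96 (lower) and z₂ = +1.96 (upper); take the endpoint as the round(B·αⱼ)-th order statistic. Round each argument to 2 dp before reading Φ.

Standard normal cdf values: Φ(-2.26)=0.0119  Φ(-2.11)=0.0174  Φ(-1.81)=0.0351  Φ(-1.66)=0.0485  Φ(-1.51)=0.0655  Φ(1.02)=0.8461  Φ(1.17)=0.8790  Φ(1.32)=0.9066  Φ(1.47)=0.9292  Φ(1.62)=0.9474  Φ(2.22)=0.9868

Lower: z₀ + z₁ = -0.222 + (-1.960) = -2.182; 1 − a(z₀+z₁) = 1 − (0.033)(-2.182) = 1.0720; argument = -0.222 + (-2.182)/1.0720 = -2.2574 → -2.26.
α₁ = Φ(-2.26) = 0.0119; rank = round(250 × 0.0119) = 3; θ*₍3₎ = 1.706.
Upper: z₀ + z₂ = 1.738; 1 − a(z₀+z₂) = 0.9426; argument = 1.6217 → 1.62; α₂ = 0.9474; rank = 237; θ*₍237₎ = 4.152.

(1.706, 4.152)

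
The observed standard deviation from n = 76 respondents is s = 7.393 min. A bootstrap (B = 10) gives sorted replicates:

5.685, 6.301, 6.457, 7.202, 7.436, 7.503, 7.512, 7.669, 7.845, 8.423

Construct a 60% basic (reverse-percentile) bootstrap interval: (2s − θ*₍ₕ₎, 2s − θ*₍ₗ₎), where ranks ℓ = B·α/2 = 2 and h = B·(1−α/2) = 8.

Percentile endpoints at ranks 2 and 8: θ*₍2₎ = 6.301, θ*₍8₎ = 7.669.
Basic interval reflects these around s:
  lower = 2 × 7.393 − 7.669 = 7.117
  upper = 2 × 7.393 − 6.301 = 8.485

(7.117, 8.485)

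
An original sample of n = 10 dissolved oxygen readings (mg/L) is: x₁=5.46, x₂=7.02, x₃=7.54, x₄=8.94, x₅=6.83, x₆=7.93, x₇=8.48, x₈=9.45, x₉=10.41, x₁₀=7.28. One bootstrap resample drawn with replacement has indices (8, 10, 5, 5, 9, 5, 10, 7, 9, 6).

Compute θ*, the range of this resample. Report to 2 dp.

Resample values: 9.45, 7.28, 6.83, 6.83, 10.41, 6.83, 7.28, 8.48, 10.41, 7.93.
Range = 10.41 − 6.83 = 3.58

θ* = 3.58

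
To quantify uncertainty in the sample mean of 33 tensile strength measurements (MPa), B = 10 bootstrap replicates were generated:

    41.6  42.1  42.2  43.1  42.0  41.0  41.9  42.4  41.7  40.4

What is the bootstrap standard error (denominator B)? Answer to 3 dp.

Bootstrap SE is the standard deviation of the 10 replicate means.
Mean of replicates: (41.6 + 42.1 + 42.2 + 43.1 + 42.0 + 41.0 + 41.9 + 42.4 + 41.7 + 40.4) / 10 = 418.4000 / 10 = 41.8400
Sum of squared deviations: (−0.2400)² + (+0.2600)² + (+0.3600)² + (+1.2600)² + (+0.1600)² + (−0.8400)² + (+0.0600)² + (+0.5600)² + (−0.1400)² + (−1.4400)² = 4.9840
Variance = 4.9840 / 10 = 0.4984
SE* = √0.4984

SE* = 0.706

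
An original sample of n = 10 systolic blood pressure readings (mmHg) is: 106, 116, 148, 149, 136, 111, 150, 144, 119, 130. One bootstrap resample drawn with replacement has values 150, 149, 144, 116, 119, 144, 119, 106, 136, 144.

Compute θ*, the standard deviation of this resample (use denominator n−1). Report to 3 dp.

Mean = 132.7000; sum of squared deviations = 2326.1000
s² = 2326.1000 / 9 = 258.4556
s = √258.4556 = 16.077

θ* = 16.077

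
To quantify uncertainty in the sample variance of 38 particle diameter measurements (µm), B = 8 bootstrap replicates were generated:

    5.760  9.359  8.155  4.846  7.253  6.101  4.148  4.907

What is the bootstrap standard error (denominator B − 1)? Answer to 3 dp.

SE* = 1.802

Bootstrap SE is the standard deviation of the 8 replicate variances.
Mean of replicates: (5.760 + 9.359 + 8.155 + 4.846 + 7.253 + 6.101 + 4.148 + 4.907) / 8 = 50.5290 / 8 = 6.3161
Sum of squared deviations: (−0.5561)² + (+3.0429)² + (+1.8389)² + (−1.4701)² + (+0.9369)² + (−0.2151)² + (−2.1681)² + (−1.4091)² = 22.7215
Variance = 22.7215 / 7 = 3.2459
SE* = √3.2459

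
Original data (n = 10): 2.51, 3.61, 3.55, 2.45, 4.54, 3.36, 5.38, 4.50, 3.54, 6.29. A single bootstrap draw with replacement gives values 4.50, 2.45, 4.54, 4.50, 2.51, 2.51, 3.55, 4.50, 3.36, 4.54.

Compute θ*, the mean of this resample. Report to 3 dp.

Mean = (4.50 + 2.45 + 4.54 + 4.50 + 2.51 + 2.51 + 3.55 + 4.50 + 3.36 + 4.54) / 10 = 36.960 / 10 = 3.696

θ* = 3.696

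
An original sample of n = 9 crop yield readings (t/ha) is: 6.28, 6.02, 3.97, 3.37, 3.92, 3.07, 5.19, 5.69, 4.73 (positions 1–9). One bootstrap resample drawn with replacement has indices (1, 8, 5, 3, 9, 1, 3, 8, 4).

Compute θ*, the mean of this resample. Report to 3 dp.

θ* = 4.878

Resample values: 6.28, 5.69, 3.92, 3.97, 4.73, 6.28, 3.97, 5.69, 3.37.
Mean = (6.28 + 5.69 + 3.92 + 3.97 + 4.73 + 6.28 + 3.97 + 5.69 + 3.37) / 9 = 43.900 / 9 = 4.878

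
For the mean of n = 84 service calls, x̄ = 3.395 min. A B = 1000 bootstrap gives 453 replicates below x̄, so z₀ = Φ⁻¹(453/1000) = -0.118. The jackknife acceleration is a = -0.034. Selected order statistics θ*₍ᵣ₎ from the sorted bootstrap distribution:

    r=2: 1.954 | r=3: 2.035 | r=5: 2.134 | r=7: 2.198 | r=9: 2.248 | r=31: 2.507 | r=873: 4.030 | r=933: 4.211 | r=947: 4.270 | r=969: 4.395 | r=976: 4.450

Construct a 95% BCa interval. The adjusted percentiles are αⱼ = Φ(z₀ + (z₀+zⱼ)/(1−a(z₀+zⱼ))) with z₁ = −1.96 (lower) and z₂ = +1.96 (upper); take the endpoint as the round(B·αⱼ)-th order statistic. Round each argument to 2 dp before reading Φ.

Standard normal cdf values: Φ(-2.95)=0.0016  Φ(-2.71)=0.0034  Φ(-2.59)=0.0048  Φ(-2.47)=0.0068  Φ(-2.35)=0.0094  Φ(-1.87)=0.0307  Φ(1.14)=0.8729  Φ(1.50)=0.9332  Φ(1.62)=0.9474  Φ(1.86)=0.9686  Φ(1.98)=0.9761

(2.248, 4.270)

Lower: z₀ + z₁ = -0.118 + (-1.960) = -2.078; 1 − a(z₀+z₁) = 1 − (-0.034)(-2.078) = 0.9293; argument = -0.118 + (-2.078)/0.9293 = -2.3540 → -2.35.
α₁ = Φ(-2.35) = 0.0094; rank = round(1000 × 0.0094) = 9; θ*₍9₎ = 2.248.
Upper: z₀ + z₂ = 1.842; 1 − a(z₀+z₂) = 1.0626; argument = 1.6154 → 1.62; α₂ = 0.9474; rank = 947; θ*₍947₎ = 4.270.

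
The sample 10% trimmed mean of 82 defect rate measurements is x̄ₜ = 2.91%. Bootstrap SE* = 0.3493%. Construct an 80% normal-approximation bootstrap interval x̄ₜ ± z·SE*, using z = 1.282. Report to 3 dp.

Margin = 1.282 × 0.3493 = 0.4478
Interval: 2.91 ± 0.4478

(2.462, 3.358)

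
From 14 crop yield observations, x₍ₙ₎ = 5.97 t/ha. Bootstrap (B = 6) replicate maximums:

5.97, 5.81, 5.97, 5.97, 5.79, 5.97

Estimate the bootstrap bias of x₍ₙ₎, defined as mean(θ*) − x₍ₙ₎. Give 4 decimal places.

mean(θ*) = (5.97 + 5.81 + 5.97 + 5.97 + 5.79 + 5.97) / 6 = 5.91333
bias = 5.91333 − 5.97

bias = −0.0567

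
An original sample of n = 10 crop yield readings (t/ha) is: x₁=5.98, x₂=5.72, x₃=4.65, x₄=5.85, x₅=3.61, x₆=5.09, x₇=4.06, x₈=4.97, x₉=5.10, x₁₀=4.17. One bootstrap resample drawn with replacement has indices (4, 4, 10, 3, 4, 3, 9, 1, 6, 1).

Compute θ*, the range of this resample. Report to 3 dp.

θ* = 1.810

Resample values: 5.85, 5.85, 4.17, 4.65, 5.85, 4.65, 5.10, 5.98, 5.09, 5.98.
Range = 5.98 − 4.17 = 1.810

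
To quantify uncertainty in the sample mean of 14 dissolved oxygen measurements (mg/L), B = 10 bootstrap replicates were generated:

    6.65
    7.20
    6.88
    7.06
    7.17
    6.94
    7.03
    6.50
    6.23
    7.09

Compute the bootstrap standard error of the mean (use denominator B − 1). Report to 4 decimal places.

Bootstrap SE is the standard deviation of the 10 replicate means.
Mean of replicates: (6.65 + 7.20 + 6.88 + 7.06 + 7.17 + 6.94 + 7.03 + 6.50 + 6.23 + 7.09) / 10 = 68.75000 / 10 = 6.87500
Sum of squared deviations: (−0.22500)² + (+0.32500)² + (+0.00500)² + (+0.18500)² + (+0.29500)² + (+0.06500)² + (+0.15500)² + (−0.37500)² + (−0.64500)² + (+0.21500)² = 0.90865
Variance = 0.90865 / 9 = 0.10096
SE* = √0.10096

SE* = 0.3177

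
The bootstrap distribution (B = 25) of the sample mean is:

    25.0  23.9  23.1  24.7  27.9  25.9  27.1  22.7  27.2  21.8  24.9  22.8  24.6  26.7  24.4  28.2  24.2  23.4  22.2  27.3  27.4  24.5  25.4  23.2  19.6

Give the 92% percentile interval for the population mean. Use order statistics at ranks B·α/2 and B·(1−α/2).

Sorted replicates: 19.6, 21.8, 22.2, 22.7, 22.8, 23.1, 23.2, 23.4, 23.9, 24.2, 24.4, 24.5, 24.6, 24.7, 24.9, 25.0, 25.4, 25.9, 26.7, 27.1, 27.2, 27.3, 27.4, 27.9, 28.2
α = 0.08; lower rank = 25 × 0.040 = 1; upper rank = 25 × 0.960 = 24.
The 1st smallest replicate is 19.6; the 24th is 27.9.

(19.6, 27.9)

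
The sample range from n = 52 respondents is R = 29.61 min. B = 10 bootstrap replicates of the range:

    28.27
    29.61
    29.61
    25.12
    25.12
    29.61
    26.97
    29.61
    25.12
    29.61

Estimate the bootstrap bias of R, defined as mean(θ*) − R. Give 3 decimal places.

bias = −1.745

mean(θ*) = (28.27 + 29.61 + 29.61 + 25.12 + 25.12 + 29.61 + 26.97 + 29.61 + 25.12 + 29.61) / 10 = 27.8650
bias = 27.8650 − 29.61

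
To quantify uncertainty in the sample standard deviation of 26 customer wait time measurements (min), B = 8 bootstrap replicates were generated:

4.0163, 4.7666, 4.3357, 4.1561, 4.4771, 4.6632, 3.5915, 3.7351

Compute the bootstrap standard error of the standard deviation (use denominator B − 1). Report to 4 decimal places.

SE* = 0.4226

Bootstrap SE is the standard deviation of the 8 replicate standard deviations.
Mean of replicates: (4.0163 + 4.7666 + 4.3357 + 4.1561 + 4.4771 + 4.6632 + 3.5915 + 3.7351) / 8 = 33.74160 / 8 = 4.21770
Sum of squared deviations: (−0.20140)² + (+0.54890)² + (+0.11800)² + (−0.06160)² + (+0.25940)² + (+0.44550)² + (−0.62620)² + (−0.48260)² = 1.25036
Variance = 1.25036 / 7 = 0.17862
SE* = √0.17862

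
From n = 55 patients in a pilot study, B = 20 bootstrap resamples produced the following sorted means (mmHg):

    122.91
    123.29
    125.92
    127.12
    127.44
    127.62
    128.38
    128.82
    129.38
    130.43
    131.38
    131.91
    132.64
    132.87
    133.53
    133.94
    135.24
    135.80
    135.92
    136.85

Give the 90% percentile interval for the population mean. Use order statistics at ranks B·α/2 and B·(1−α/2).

α = 0.10; lower rank = 20 × 0.050 = 1; upper rank = 20 × 0.950 = 19.
The 1st smallest replicate is 122.91; the 19th is 135.92.

(122.91, 135.92)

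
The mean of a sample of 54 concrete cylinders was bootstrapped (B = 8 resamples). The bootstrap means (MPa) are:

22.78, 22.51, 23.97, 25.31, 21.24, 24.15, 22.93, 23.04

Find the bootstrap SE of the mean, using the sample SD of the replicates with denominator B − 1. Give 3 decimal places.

SE* = 1.226

Bootstrap SE is the standard deviation of the 8 replicate means.
Mean of replicates: (22.78 + 22.51 + 23.97 + 25.31 + 21.24 + 24.15 + 22.93 + 23.04) / 8 = 185.9300 / 8 = 23.2413
Sum of squared deviations: (−0.4612)² + (−0.7312)² + (+0.7287)² + (+2.0687)² + (−2.0013)² + (+0.9087)² + (−0.3113)² + (−0.2013)² = 10.5265
Variance = 10.5265 / 7 = 1.5038
SE* = √1.5038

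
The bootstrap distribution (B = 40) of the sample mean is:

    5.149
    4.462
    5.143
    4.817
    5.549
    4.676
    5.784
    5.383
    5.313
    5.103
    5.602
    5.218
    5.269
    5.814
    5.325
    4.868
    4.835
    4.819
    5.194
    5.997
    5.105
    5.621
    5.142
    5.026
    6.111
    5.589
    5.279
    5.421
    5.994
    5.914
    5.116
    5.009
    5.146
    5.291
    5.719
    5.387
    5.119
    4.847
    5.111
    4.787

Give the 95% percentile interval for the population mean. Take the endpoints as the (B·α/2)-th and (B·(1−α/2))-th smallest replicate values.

Sorted replicates: 4.462, 4.676, 4.787, 4.817, 4.819, 4.835, 4.847, 4.868, 5.009, 5.026, 5.103, 5.105, 5.111, 5.116, 5.119, 5.142, 5.143, 5.146, 5.149, 5.194, 5.218, 5.269, 5.279, 5.291, 5.313, 5.325, 5.383, 5.387, 5.421, 5.549, 5.589, 5.602, 5.621, 5.719, 5.784, 5.814, 5.914, 5.994, 5.997, 6.111
α = 0.05; lower rank = 40 × 0.025 = 1; upper rank = 40 × 0.975 = 39.
The 1st smallest replicate is 4.462; the 39th is 5.997.

(4.462, 5.997)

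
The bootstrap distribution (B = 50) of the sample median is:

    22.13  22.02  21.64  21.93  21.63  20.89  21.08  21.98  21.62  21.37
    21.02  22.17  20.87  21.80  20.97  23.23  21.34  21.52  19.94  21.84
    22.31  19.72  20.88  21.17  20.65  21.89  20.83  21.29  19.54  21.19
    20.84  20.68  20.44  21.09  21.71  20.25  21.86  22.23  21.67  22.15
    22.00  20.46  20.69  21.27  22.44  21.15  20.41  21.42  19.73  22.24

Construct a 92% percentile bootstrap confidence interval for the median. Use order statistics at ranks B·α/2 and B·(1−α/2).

Sorted replicates: 19.54, 19.72, 19.73, 19.94, 20.25, 20.41, 20.44, 20.46, 20.65, 20.68, 20.69, 20.83, 20.84, 20.87, 20.88, 20.89, 20.97, 21.02, 21.08, 21.09, 21.15, 21.17, 21.19, 21.27, 21.29, 21.34, 21.37, 21.42, 21.52, 21.62, 21.63, 21.64, 21.67, 21.71, 21.80, 21.84, 21.86, 21.89, 21.93, 21.98, 22.00, 22.02, 22.13, 22.15, 22.17, 22.23, 22.24, 22.31, 22.44, 23.23
α = 0.08; lower rank = 50 × 0.040 = 2; upper rank = 50 × 0.960 = 48.
The 2nd smallest replicate is 19.72; the 48th is 22.31.

(19.72, 22.31)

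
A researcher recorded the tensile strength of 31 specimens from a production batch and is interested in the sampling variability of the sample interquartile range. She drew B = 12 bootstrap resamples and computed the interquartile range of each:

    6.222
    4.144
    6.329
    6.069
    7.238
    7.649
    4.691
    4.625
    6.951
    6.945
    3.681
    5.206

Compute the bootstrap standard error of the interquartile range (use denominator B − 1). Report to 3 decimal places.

SE* = 1.309

Bootstrap SE is the standard deviation of the 12 replicate interquartile ranges.
Mean of replicates: (6.222 + 4.144 + 6.329 + 6.069 + 7.238 + 7.649 + 4.691 + 4.625 + 6.951 + 6.945 + 3.681 + 5.206) / 12 = 69.7500 / 12 = 5.8125
Sum of squared deviations: (+0.4095)² + (−1.6685)² + (+0.5165)² + (+0.2565)² + (+1.4255)² + (+1.8365)² + (−1.1215)² + (−1.1875)² + (+1.1385)² + (+1.1325)² + (−2.1315)² + (−0.6065)² = 18.8467
Variance = 18.8467 / 11 = 1.7133
SE* = √1.7133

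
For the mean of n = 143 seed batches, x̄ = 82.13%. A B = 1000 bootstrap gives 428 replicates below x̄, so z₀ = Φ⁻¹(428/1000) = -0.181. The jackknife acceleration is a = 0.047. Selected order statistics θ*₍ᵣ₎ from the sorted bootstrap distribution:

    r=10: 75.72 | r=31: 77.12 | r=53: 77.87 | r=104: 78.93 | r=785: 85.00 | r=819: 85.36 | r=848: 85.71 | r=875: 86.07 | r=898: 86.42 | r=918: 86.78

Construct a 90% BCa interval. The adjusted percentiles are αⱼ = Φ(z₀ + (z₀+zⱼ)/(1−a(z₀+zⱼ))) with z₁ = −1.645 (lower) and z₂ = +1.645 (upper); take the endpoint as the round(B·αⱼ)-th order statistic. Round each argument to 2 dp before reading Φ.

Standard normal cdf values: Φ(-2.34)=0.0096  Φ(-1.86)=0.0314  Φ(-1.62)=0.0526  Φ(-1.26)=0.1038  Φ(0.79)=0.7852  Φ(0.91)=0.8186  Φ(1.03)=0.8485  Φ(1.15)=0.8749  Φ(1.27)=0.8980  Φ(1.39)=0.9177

(77.12, 86.78)

Lower: z₀ + z₁ = -0.181 + (-1.645) = -1.826; 1 − a(z₀+z₁) = 1 − (0.047)(-1.826) = 1.0858; argument = -0.181 + (-1.826)/1.0858 = -1.8627 → -1.86.
α₁ = Φ(-1.86) = 0.0314; rank = round(1000 × 0.0314) = 31; θ*₍31₎ = 77.12.
Upper: z₀ + z₂ = 1.464; 1 − a(z₀+z₂) = 0.9312; argument = 1.3912 → 1.39; α₂ = 0.9177; rank = 918; θ*₍918₎ = 86.78.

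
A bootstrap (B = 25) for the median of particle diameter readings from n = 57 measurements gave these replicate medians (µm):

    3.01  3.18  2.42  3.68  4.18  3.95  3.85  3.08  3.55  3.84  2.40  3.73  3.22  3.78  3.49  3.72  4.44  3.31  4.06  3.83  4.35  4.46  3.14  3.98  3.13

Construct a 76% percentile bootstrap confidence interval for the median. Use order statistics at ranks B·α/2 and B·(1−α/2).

Sorted replicates: 2.40, 2.42, 3.01, 3.08, 3.13, 3.14, 3.18, 3.22, 3.31, 3.49, 3.55, 3.68, 3.72, 3.73, 3.78, 3.83, 3.84, 3.85, 3.95, 3.98, 4.06, 4.18, 4.35, 4.44, 4.46
α = 0.24; lower rank = 25 × 0.120 = 3; upper rank = 25 × 0.880 = 22.
The 3rd smallest replicate is 3.01; the 22nd is 4.18.

(3.01, 4.18)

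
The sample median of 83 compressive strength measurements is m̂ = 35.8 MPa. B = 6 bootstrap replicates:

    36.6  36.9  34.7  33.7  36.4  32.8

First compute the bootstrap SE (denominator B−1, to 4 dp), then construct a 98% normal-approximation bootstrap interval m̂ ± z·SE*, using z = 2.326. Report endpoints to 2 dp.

(31.83, 39.77)

Mean of replicates = 35.1833; sum of squared deviations = 14.5483; SE* = √(14.5483/5) = 1.7058
Margin = 2.326 × 1.7058 = 3.968
Interval: 35.8 ± 3.968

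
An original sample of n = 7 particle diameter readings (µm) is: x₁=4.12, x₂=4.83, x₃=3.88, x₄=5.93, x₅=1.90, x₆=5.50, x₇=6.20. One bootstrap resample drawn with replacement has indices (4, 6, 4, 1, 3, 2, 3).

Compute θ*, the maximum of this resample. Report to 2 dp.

θ* = 5.93

Resample values: 5.93, 5.50, 5.93, 4.12, 3.88, 4.83, 3.88.
Maximum = 5.93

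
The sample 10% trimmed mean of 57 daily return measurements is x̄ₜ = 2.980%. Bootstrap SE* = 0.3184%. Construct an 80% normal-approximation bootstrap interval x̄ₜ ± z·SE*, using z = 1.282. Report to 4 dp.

Margin = 1.282 × 0.3184 = 0.40819
Interval: 2.980 ± 0.40819

(2.5718, 3.3882)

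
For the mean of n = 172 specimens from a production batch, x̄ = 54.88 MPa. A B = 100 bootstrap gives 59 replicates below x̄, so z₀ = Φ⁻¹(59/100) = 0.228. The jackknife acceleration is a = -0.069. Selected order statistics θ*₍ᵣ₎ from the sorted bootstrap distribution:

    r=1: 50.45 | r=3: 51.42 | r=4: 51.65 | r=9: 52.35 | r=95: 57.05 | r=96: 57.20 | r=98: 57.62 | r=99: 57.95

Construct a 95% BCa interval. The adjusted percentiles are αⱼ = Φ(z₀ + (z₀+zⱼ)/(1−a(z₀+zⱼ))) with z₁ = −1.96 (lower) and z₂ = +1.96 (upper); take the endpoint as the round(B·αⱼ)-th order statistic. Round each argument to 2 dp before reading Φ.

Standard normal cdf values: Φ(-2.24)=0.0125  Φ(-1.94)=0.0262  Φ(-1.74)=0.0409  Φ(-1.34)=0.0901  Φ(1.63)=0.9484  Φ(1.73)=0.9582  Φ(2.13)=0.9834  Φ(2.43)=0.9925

(51.65, 57.62)

Lower: z₀ + z₁ = 0.228 + (-1.960) = -1.732; 1 − a(z₀+z₁) = 1 − (-0.069)(-1.732) = 0.8805; argument = 0.228 + (-1.732)/0.8805 = -1.7391 → -1.74.
α₁ = Φ(-1.74) = 0.0409; rank = round(100 × 0.0409) = 4; θ*₍4₎ = 51.65.
Upper: z₀ + z₂ = 2.188; 1 − a(z₀+z₂) = 1.1510; argument = 2.1290 → 2.13; α₂ = 0.9834; rank = 98; θ*₍98₎ = 57.62.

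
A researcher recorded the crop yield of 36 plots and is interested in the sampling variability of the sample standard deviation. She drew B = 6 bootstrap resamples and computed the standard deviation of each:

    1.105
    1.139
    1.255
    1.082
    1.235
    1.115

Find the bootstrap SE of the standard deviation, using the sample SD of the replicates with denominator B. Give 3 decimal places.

Bootstrap SE is the standard deviation of the 6 replicate standard deviations.
Mean of replicates: (1.105 + 1.139 + 1.255 + 1.082 + 1.235 + 1.115) / 6 = 6.9310 / 6 = 1.1552
Sum of squared deviations: (−0.0502)² + (−0.0162)² + (+0.0998)² + (−0.0732)² + (+0.0798)² + (−0.0402)² = 0.0261
Variance = 0.0261 / 6 = 0.0043
SE* = √0.0043

SE* = 0.066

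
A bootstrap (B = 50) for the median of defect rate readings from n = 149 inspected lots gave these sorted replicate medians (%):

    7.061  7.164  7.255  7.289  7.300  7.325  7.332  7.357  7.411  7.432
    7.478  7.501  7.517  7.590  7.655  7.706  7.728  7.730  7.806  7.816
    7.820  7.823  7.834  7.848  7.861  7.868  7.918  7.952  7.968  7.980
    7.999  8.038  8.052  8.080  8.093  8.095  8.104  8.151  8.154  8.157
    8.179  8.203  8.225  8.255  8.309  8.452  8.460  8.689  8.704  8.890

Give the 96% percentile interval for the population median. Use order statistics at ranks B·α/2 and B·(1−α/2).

α = 0.04; lower rank = 50 × 0.020 = 1; upper rank = 50 × 0.980 = 49.
The 1st smallest replicate is 7.061; the 49th is 8.704.

(7.061, 8.704)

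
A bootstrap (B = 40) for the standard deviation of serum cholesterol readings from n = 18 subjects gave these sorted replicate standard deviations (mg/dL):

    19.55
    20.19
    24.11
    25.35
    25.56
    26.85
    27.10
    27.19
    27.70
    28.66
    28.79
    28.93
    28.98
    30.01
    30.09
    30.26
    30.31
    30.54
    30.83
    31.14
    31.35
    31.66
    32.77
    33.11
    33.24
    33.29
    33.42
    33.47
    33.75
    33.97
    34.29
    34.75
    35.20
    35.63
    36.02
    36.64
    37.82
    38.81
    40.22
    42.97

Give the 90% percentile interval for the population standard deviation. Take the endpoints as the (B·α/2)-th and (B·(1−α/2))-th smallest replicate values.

(20.19, 38.81)

α = 0.10; lower rank = 40 × 0.050 = 2; upper rank = 40 × 0.950 = 38.
The 2nd smallest replicate is 20.19; the 38th is 38.81.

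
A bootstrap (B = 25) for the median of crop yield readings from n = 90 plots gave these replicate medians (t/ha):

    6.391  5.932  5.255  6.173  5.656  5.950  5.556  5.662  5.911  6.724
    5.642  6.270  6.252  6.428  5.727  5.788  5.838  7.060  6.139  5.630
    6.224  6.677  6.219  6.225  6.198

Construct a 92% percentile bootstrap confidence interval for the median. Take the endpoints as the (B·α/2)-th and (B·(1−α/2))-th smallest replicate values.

Sorted replicates: 5.255, 5.556, 5.630, 5.642, 5.656, 5.662, 5.727, 5.788, 5.838, 5.911, 5.932, 5.950, 6.139, 6.173, 6.198, 6.219, 6.224, 6.225, 6.252, 6.270, 6.391, 6.428, 6.677, 6.724, 7.060
α = 0.08; lower rank = 25 × 0.040 = 1; upper rank = 25 × 0.960 = 24.
The 1st smallest replicate is 5.255; the 24th is 6.724.

(5.255, 6.724)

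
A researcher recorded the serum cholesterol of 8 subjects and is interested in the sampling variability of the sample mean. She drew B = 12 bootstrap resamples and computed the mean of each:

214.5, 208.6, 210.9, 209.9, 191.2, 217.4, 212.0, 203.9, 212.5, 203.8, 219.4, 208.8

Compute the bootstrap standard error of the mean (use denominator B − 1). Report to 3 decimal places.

Bootstrap SE is the standard deviation of the 12 replicate means.
Mean of replicates: (214.5 + 208.6 + 210.9 + 209.9 + 191.2 + 217.4 + 212.0 + 203.9 + 212.5 + 203.8 + 219.4 + 208.8) / 12 = 2512.9000 / 12 = 209.4083
Sum of squared deviations: (+5.0917)² + (−0.8083)² + (+1.4917)² + (+0.4917)² + (−18.2083)² + (+7.9917)² + (+2.5917)² + (−5.5083)² + (+3.0917)² + (−5.6083)² + (+9.9917)² + (−0.6083)² = 602.7292
Variance = 602.7292 / 11 = 54.7936
SE* = √54.7936

SE* = 7.402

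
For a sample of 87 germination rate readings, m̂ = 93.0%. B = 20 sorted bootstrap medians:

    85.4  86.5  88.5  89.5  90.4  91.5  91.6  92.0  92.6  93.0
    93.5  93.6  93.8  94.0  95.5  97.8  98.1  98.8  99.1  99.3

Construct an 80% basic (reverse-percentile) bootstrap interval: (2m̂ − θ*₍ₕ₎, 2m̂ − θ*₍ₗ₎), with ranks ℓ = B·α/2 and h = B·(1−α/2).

(87.2, 99.5)

Percentile endpoints at ranks 2 and 18: θ*₍2₎ = 86.5, θ*₍18₎ = 98.8.
Basic interval reflects these around m̂:
  lower = 2 × 93.0 − 98.8 = 87.2
  upper = 2 × 93.0 − 86.5 = 99.5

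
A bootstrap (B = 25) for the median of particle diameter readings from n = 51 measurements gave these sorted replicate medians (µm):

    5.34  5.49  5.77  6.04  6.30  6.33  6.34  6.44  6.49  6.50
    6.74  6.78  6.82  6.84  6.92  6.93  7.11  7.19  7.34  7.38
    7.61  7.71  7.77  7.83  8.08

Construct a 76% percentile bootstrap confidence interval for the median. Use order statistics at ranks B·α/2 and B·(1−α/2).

(5.77, 7.71)

α = 0.24; lower rank = 25 × 0.120 = 3; upper rank = 25 × 0.880 = 22.
The 3rd smallest replicate is 5.77; the 22nd is 7.71.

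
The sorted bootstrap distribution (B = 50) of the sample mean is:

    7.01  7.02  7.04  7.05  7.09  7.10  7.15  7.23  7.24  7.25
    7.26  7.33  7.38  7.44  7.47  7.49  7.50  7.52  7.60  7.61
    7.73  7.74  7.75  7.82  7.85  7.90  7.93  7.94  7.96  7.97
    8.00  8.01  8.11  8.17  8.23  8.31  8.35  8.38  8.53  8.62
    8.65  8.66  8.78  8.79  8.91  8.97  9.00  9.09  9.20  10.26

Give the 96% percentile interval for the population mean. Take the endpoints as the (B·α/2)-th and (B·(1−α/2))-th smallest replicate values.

(7.01, 9.20)

α = 0.04; lower rank = 50 × 0.020 = 1; upper rank = 50 × 0.980 = 49.
The 1st smallest replicate is 7.01; the 49th is 9.20.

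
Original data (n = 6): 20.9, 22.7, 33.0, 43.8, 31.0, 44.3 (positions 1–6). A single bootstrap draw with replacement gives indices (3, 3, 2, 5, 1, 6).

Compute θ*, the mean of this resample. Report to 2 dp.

θ* = 30.82

Resample values: 33.0, 33.0, 22.7, 31.0, 20.9, 44.3.
Mean = (33.0 + 33.0 + 22.7 + 31.0 + 20.9 + 44.3) / 6 = 184.90 / 6 = 30.82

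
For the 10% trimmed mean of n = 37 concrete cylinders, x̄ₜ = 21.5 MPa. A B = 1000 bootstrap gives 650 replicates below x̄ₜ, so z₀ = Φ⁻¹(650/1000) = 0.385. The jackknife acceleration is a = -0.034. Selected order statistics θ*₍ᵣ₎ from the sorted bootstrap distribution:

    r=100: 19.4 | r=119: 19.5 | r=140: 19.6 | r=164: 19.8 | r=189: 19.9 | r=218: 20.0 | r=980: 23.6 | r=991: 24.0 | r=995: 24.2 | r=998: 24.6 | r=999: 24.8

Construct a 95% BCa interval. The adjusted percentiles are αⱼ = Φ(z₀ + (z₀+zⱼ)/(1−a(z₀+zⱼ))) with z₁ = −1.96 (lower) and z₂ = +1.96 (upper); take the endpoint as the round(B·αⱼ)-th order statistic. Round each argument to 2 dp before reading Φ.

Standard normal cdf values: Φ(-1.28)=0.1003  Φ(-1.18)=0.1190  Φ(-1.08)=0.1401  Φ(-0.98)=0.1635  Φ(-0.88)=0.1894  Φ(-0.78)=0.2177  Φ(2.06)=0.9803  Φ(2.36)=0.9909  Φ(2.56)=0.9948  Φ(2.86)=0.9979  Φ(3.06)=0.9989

Lower: z₀ + z₁ = 0.385 + (-1.960) = -1.575; 1 − a(z₀+z₁) = 1 − (-0.034)(-1.575) = 0.9465; argument = 0.385 + (-1.575)/0.9465 = -1.2791 → -1.28.
α₁ = Φ(-1.28) = 0.1003; rank = round(1000 × 0.1003) = 100; θ*₍100₎ = 19.4.
Upper: z₀ + z₂ = 2.345; 1 − a(z₀+z₂) = 1.0797; argument = 2.5568 → 2.56; α₂ = 0.9948; rank = 995; θ*₍995₎ = 24.2.

(19.4, 24.2)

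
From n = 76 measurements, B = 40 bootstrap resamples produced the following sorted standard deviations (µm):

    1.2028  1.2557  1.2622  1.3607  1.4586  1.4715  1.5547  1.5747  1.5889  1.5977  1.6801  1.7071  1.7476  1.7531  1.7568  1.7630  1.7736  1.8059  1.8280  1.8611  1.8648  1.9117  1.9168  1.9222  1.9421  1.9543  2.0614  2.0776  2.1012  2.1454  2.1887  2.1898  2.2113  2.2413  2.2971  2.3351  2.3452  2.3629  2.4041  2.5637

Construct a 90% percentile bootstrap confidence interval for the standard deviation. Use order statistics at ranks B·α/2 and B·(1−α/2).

(1.2557, 2.3629)

α = 0.10; lower rank = 40 × 0.050 = 2; upper rank = 40 × 0.950 = 38.
The 2nd smallest replicate is 1.2557; the 38th is 2.3629.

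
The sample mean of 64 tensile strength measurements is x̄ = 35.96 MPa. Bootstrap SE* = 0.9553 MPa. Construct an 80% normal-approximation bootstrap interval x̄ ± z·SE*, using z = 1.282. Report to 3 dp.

Margin = 1.282 × 0.9553 = 1.2247
Interval: 35.96 ± 1.2247

(34.735, 37.185)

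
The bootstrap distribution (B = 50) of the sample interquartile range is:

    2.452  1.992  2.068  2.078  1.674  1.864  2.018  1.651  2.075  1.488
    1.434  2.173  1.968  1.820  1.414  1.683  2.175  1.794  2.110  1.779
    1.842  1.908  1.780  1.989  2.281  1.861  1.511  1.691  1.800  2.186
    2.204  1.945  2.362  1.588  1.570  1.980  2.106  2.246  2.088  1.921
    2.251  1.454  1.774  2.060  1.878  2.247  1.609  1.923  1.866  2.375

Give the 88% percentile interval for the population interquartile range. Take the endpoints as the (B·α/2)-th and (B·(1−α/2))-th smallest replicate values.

Sorted replicates: 1.414, 1.434, 1.454, 1.488, 1.511, 1.570, 1.588, 1.609, 1.651, 1.674, 1.683, 1.691, 1.774, 1.779, 1.780, 1.794, 1.800, 1.820, 1.842, 1.861, 1.864, 1.866, 1.878, 1.908, 1.921, 1.923, 1.945, 1.968, 1.980, 1.989, 1.992, 2.018, 2.060, 2.068, 2.075, 2.078, 2.088, 2.106, 2.110, 2.173, 2.175, 2.186, 2.204, 2.246, 2.247, 2.251, 2.281, 2.362, 2.375, 2.452
α = 0.12; lower rank = 50 × 0.060 = 3; upper rank = 50 × 0.940 = 47.
The 3rd smallest replicate is 1.454; the 47th is 2.281.

(1.454, 2.281)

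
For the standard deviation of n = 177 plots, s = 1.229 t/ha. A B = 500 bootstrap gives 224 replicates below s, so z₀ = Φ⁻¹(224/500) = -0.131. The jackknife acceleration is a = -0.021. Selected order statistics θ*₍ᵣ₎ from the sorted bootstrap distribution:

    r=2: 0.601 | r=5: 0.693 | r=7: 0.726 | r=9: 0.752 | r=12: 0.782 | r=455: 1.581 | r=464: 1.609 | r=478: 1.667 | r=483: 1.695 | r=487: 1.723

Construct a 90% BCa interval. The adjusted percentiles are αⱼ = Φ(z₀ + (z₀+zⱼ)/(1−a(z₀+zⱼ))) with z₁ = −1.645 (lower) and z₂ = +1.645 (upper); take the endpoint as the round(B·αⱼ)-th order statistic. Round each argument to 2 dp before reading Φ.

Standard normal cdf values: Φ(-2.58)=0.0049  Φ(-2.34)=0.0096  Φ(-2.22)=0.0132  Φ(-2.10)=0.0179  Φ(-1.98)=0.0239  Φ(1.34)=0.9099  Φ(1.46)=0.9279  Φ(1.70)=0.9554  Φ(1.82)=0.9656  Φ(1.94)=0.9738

Lower: z₀ + z₁ = -0.131 + (-1.645) = -1.776; 1 − a(z₀+z₁) = 1 − (-0.021)(-1.776) = 0.9627; argument = -0.131 + (-1.776)/0.9627 = -1.9758 → -1.98.
α₁ = Φ(-1.98) = 0.0239; rank = round(500 × 0.0239) = 12; θ*₍12₎ = 0.782.
Upper: z₀ + z₂ = 1.514; 1 − a(z₀+z₂) = 1.0318; argument = 1.3363 → 1.34; α₂ = 0.9099; rank = 455; θ*₍455₎ = 1.581.

(0.782, 1.581)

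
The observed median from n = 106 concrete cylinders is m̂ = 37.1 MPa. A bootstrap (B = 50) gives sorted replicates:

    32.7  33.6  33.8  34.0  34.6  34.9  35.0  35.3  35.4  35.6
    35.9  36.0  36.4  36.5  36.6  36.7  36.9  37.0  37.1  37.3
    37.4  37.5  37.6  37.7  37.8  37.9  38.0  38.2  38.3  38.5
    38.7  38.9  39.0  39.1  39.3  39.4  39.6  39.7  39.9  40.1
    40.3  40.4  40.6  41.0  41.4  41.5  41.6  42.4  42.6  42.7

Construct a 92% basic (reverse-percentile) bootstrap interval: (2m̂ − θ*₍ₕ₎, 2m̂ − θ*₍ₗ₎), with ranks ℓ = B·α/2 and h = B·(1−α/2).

(31.8, 40.6)

Percentile endpoints at ranks 2 and 48: θ*₍2₎ = 33.6, θ*₍48₎ = 42.4.
Basic interval reflects these around m̂:
  lower = 2 × 37.1 − 42.4 = 31.8
  upper = 2 × 37.1 − 33.6 = 40.6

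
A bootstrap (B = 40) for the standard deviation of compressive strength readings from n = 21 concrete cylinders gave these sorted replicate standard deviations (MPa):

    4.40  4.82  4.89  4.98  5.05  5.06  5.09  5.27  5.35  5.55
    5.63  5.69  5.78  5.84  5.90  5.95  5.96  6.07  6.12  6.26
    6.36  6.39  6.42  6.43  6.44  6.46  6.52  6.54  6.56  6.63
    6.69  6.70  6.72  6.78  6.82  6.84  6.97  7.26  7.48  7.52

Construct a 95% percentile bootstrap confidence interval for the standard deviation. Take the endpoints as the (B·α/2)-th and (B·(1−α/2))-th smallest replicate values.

α = 0.05; lower rank = 40 × 0.025 = 1; upper rank = 40 × 0.975 = 39.
The 1st smallest replicate is 4.40; the 39th is 7.48.

(4.40, 7.48)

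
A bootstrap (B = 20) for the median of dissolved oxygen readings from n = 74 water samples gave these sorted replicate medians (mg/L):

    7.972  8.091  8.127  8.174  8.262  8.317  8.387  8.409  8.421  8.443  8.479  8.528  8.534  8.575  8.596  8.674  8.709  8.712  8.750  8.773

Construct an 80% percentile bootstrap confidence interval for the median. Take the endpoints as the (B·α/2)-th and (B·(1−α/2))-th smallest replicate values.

α = 0.20; lower rank = 20 × 0.100 = 2; upper rank = 20 × 0.900 = 18.
The 2nd smallest replicate is 8.091; the 18th is 8.712.

(8.091, 8.712)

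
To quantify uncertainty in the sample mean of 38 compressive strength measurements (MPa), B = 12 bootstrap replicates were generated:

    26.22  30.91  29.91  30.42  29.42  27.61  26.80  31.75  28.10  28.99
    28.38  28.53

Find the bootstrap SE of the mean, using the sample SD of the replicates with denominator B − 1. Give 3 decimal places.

Bootstrap SE is the standard deviation of the 12 replicate means.
Mean of replicates: (26.22 + 30.91 + 29.91 + 30.42 + 29.42 + 27.61 + 26.80 + 31.75 + 28.10 + 28.99 + 28.38 + 28.53) / 12 = 347.0400 / 12 = 28.9200
Sum of squared deviations: (−2.7000)² + (+1.9900)² + (+0.9900)² + (+1.5000)² + (+0.5000)² + (−1.3100)² + (−2.1200)² + (+2.8300)² + (−0.8200)² + (+0.0700)² + (−0.5400)² + (−0.3900)² = 30.0706
Variance = 30.0706 / 11 = 2.7337
SE* = √2.7337

SE* = 1.653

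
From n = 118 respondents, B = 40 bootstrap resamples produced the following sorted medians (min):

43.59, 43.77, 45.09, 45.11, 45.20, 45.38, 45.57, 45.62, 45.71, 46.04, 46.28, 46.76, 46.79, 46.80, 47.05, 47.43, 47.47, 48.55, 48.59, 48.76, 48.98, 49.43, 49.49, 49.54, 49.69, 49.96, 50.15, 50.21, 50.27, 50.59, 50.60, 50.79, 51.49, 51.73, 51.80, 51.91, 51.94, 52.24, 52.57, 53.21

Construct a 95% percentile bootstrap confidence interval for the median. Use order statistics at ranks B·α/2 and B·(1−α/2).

α = 0.05; lower rank = 40 × 0.025 = 1; upper rank = 40 × 0.975 = 39.
The 1st smallest replicate is 43.59; the 39th is 52.57.

(43.59, 52.57)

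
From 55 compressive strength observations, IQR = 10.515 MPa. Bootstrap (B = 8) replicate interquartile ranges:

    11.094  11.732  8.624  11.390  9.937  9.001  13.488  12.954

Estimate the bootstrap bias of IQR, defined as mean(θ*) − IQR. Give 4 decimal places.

mean(θ*) = (11.094 + 11.732 + 8.624 + 11.390 + 9.937 + 9.001 + 13.488 + 12.954) / 8 = 11.02750
bias = 11.02750 − 10.515

bias = +0.5125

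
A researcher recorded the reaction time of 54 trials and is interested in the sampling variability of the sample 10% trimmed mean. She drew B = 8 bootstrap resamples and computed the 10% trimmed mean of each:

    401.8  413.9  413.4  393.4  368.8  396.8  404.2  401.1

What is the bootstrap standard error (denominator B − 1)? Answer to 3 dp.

Bootstrap SE is the standard deviation of the 8 replicate 10% trimmed means.
Mean of replicates: (401.8 + 413.9 + 413.4 + 393.4 + 368.8 + 396.8 + 404.2 + 401.1) / 8 = 3193.4000 / 8 = 399.1750
Sum of squared deviations: (+2.6250)² + (+14.7250)² + (+14.2250)² + (−5.7750)² + (−30.3750)² + (−2.3750)² + (+5.0250)² + (+1.9250)² = 1416.6550
Variance = 1416.6550 / 7 = 202.3793
SE* = √202.3793

SE* = 14.226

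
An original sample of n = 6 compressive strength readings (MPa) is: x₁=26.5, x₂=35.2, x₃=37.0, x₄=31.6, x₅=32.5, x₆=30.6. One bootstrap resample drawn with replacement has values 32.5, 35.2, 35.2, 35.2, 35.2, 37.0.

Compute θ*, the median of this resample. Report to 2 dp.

θ* = 35.20

Sorted: 32.5, 35.2, 35.2, 35.2, 35.2, 37.0
Median = average of the two middle values = 35.20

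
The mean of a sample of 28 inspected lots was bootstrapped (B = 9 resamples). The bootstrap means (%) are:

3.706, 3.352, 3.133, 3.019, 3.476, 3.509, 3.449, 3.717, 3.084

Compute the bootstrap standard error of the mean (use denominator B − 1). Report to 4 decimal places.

SE* = 0.2574

Bootstrap SE is the standard deviation of the 9 replicate means.
Mean of replicates: (3.706 + 3.352 + 3.133 + 3.019 + 3.476 + 3.509 + 3.449 + 3.717 + 3.084) / 9 = 30.44500 / 9 = 3.38278
Sum of squared deviations: (+0.32322)² + (−0.03078)² + (−0.24978)² + (−0.36378)² + (+0.09322)² + (+0.12622)² + (+0.06622)² + (+0.33422)² + (−0.29878)² = 0.53012
Variance = 0.53012 / 8 = 0.06627
SE* = √0.06627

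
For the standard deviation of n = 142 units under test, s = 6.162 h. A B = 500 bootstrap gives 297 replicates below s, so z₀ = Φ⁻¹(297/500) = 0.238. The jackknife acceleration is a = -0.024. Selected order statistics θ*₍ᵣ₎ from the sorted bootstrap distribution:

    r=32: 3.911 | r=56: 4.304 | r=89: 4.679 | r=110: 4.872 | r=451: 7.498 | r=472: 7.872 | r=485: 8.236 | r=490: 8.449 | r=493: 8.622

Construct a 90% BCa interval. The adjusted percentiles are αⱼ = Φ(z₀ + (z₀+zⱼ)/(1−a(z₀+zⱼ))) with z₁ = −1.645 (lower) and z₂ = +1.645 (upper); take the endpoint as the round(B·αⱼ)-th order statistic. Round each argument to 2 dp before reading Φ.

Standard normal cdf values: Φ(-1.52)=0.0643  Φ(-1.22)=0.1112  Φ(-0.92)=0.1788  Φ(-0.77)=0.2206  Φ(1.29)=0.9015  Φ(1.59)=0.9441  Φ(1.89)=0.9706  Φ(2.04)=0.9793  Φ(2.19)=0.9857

(4.304, 8.449)

Lower: z₀ + z₁ = 0.238 + (-1.645) = -1.407; 1 − a(z₀+z₁) = 1 − (-0.024)(-1.407) = 0.9662; argument = 0.238 + (-1.407)/0.9662 = -1.2182 → -1.22.
α₁ = Φ(-1.22) = 0.1112; rank = round(500 × 0.1112) = 56; θ*₍56₎ = 4.304.
Upper: z₀ + z₂ = 1.883; 1 − a(z₀+z₂) = 1.0452; argument = 2.0396 → 2.04; α₂ = 0.9793; rank = 490; θ*₍490₎ = 8.449.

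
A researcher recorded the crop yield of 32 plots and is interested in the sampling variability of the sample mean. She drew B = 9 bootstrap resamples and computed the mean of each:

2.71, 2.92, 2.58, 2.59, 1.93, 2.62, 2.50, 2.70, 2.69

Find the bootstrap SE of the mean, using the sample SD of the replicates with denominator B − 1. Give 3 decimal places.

Bootstrap SE is the standard deviation of the 9 replicate means.
Mean of replicates: (2.71 + 2.92 + 2.58 + 2.59 + 1.93 + 2.62 + 2.50 + 2.70 + 2.69) / 9 = 23.2400 / 9 = 2.5822
Sum of squared deviations: (+0.1278)² + (+0.3378)² + (−0.0022)² + (+0.0078)² + (−0.6522)² + (+0.0378)² + (−0.0822)² + (+0.1178)² + (+0.1078)² = 0.5896
Variance = 0.5896 / 8 = 0.0737
SE* = √0.0737

SE* = 0.271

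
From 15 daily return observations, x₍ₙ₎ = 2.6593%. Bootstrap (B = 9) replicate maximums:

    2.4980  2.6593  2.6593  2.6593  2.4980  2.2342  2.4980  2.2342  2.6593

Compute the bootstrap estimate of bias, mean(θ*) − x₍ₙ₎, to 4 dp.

bias = −0.1482

mean(θ*) = (2.4980 + 2.6593 + 2.6593 + 2.6593 + 2.4980 + 2.2342 + 2.4980 + 2.2342 + 2.6593) / 9 = 2.51107
bias = 2.51107 − 2.6593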